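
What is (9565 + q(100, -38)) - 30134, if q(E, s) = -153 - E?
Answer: -20822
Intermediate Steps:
(9565 + q(100, -38)) - 30134 = (9565 + (-153 - 1*100)) - 30134 = (9565 + (-153 - 100)) - 30134 = (9565 - 253) - 30134 = 9312 - 30134 = -20822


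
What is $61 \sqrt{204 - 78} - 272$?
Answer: $-272 + 183 \sqrt{14} \approx 412.72$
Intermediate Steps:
$61 \sqrt{204 - 78} - 272 = 61 \sqrt{126} - 272 = 61 \cdot 3 \sqrt{14} - 272 = 183 \sqrt{14} - 272 = -272 + 183 \sqrt{14}$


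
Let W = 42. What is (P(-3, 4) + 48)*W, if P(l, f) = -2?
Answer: 1932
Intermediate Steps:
(P(-3, 4) + 48)*W = (-2 + 48)*42 = 46*42 = 1932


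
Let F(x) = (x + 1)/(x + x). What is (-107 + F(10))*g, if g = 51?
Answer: -108579/20 ≈ -5429.0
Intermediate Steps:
F(x) = (1 + x)/(2*x) (F(x) = (1 + x)/((2*x)) = (1 + x)*(1/(2*x)) = (1 + x)/(2*x))
(-107 + F(10))*g = (-107 + (½)*(1 + 10)/10)*51 = (-107 + (½)*(⅒)*11)*51 = (-107 + 11/20)*51 = -2129/20*51 = -108579/20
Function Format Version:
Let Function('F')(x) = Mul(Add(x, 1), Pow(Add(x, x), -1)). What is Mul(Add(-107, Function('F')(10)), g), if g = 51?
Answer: Rational(-108579, 20) ≈ -5429.0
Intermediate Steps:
Function('F')(x) = Mul(Rational(1, 2), Pow(x, -1), Add(1, x)) (Function('F')(x) = Mul(Add(1, x), Pow(Mul(2, x), -1)) = Mul(Add(1, x), Mul(Rational(1, 2), Pow(x, -1))) = Mul(Rational(1, 2), Pow(x, -1), Add(1, x)))
Mul(Add(-107, Function('F')(10)), g) = Mul(Add(-107, Mul(Rational(1, 2), Pow(10, -1), Add(1, 10))), 51) = Mul(Add(-107, Mul(Rational(1, 2), Rational(1, 10), 11)), 51) = Mul(Add(-107, Rational(11, 20)), 51) = Mul(Rational(-2129, 20), 51) = Rational(-108579, 20)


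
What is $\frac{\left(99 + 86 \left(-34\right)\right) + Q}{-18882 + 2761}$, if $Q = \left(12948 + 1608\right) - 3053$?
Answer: $- \frac{8678}{16121} \approx -0.5383$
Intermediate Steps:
$Q = 11503$ ($Q = 14556 - 3053 = 11503$)
$\frac{\left(99 + 86 \left(-34\right)\right) + Q}{-18882 + 2761} = \frac{\left(99 + 86 \left(-34\right)\right) + 11503}{-18882 + 2761} = \frac{\left(99 - 2924\right) + 11503}{-16121} = \left(-2825 + 11503\right) \left(- \frac{1}{16121}\right) = 8678 \left(- \frac{1}{16121}\right) = - \frac{8678}{16121}$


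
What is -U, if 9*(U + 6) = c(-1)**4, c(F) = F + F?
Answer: 38/9 ≈ 4.2222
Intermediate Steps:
c(F) = 2*F
U = -38/9 (U = -6 + (2*(-1))**4/9 = -6 + (1/9)*(-2)**4 = -6 + (1/9)*16 = -6 + 16/9 = -38/9 ≈ -4.2222)
-U = -1*(-38/9) = 38/9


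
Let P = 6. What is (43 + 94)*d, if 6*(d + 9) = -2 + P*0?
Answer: -3836/3 ≈ -1278.7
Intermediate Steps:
d = -28/3 (d = -9 + (-2 + 6*0)/6 = -9 + (-2 + 0)/6 = -9 + (1/6)*(-2) = -9 - 1/3 = -28/3 ≈ -9.3333)
(43 + 94)*d = (43 + 94)*(-28/3) = 137*(-28/3) = -3836/3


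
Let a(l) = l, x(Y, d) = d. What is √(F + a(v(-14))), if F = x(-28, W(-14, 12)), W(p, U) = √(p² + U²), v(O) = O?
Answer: √(-14 + 2*√85) ≈ 2.1069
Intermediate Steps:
W(p, U) = √(U² + p²)
F = 2*√85 (F = √(12² + (-14)²) = √(144 + 196) = √340 = 2*√85 ≈ 18.439)
√(F + a(v(-14))) = √(2*√85 - 14) = √(-14 + 2*√85)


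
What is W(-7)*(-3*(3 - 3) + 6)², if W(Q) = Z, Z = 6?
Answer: 216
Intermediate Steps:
W(Q) = 6
W(-7)*(-3*(3 - 3) + 6)² = 6*(-3*(3 - 3) + 6)² = 6*(-3*0 + 6)² = 6*(0 + 6)² = 6*6² = 6*36 = 216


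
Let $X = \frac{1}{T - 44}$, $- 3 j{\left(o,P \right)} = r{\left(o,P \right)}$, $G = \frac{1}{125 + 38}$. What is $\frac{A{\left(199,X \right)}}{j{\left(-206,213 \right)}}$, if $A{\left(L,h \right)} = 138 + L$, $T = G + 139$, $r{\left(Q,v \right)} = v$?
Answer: $- \frac{337}{71} \approx -4.7465$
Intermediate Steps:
$G = \frac{1}{163} \approx 0.006135$
$T = \frac{22658}{163}$ ($T = \frac{1}{163} + 139 = \frac{22658}{163} \approx 139.01$)
$j{\left(o,P \right)} = - \frac{P}{3}$
$X = \frac{163}{15486}$ ($X = \frac{1}{\frac{22658}{163} - 44} = \frac{1}{\frac{15486}{163}} = \frac{163}{15486} \approx 0.010526$)
$\frac{A{\left(199,X \right)}}{j{\left(-206,213 \right)}} = \frac{138 + 199}{\left(- \frac{1}{3}\right) 213} = \frac{337}{-71} = 337 \left(- \frac{1}{71}\right) = - \frac{337}{71}$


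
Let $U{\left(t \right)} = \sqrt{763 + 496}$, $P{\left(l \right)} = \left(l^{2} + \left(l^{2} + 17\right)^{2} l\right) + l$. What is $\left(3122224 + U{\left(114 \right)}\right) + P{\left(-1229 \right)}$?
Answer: $-2803943056808520 + \sqrt{1259} \approx -2.8039 \cdot 10^{15}$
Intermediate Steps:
$P{\left(l \right)} = l + l^{2} + l \left(17 + l^{2}\right)^{2}$ ($P{\left(l \right)} = \left(l^{2} + \left(17 + l^{2}\right)^{2} l\right) + l = \left(l^{2} + l \left(17 + l^{2}\right)^{2}\right) + l = l + l^{2} + l \left(17 + l^{2}\right)^{2}$)
$U{\left(t \right)} = \sqrt{1259}$
$\left(3122224 + U{\left(114 \right)}\right) + P{\left(-1229 \right)} = \left(3122224 + \sqrt{1259}\right) - 1229 \left(1 - 1229 + \left(17 + \left(-1229\right)^{2}\right)^{2}\right) = \left(3122224 + \sqrt{1259}\right) - 1229 \left(1 - 1229 + \left(17 + 1510441\right)^{2}\right) = \left(3122224 + \sqrt{1259}\right) - 1229 \left(1 - 1229 + 1510458^{2}\right) = \left(3122224 + \sqrt{1259}\right) - 1229 \left(1 - 1229 + 2281483369764\right) = \left(3122224 + \sqrt{1259}\right) - 2803943059930744 = -2803943056808520 + \sqrt{1259}$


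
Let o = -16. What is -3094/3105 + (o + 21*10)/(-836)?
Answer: -1594477/1297890 ≈ -1.2285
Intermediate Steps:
-3094/3105 + (o + 21*10)/(-836) = -3094/3105 + (-16 + 21*10)/(-836) = -3094*1/3105 + (-16 + 210)*(-1/836) = -3094/3105 + 194*(-1/836) = -3094/3105 - 97/418 = -1594477/1297890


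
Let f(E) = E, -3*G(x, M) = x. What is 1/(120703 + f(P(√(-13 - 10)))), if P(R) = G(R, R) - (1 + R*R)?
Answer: 1086525/131170730648 + 3*I*√23/131170730648 ≈ 8.2833e-6 + 1.0969e-10*I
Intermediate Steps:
G(x, M) = -x/3
P(R) = -1 - R² - R/3 (P(R) = -R/3 - (1 + R*R) = -R/3 - (1 + R²) = -R/3 + (-1 - R²) = -1 - R² - R/3)
1/(120703 + f(P(√(-13 - 10)))) = 1/(120703 + (-1 - (√(-13 - 10))² - √(-13 - 10)/3)) = 1/(120703 + (-1 - (√(-23))² - I*√23/3)) = 1/(120703 + (-1 - (I*√23)² - I*√23/3)) = 1/(120703 + (-1 - 1*(-23) - I*√23/3)) = 1/(120703 + (-1 + 23 - I*√23/3)) = 1/(120703 + (22 - I*√23/3)) = 1/(120725 - I*√23/3)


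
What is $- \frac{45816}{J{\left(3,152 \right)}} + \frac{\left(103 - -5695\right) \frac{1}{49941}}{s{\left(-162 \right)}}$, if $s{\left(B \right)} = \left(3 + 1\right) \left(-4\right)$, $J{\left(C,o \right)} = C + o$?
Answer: $- \frac{590491103}{1997640} \approx -295.59$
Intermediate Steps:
$s{\left(B \right)} = -16$ ($s{\left(B \right)} = 4 \left(-4\right) = -16$)
$- \frac{45816}{J{\left(3,152 \right)}} + \frac{\left(103 - -5695\right) \frac{1}{49941}}{s{\left(-162 \right)}} = - \frac{45816}{3 + 152} + \frac{\left(103 - -5695\right) \frac{1}{49941}}{-16} = - \frac{45816}{155} + \left(103 + 5695\right) \frac{1}{49941} \left(- \frac{1}{16}\right) = \left(-45816\right) \frac{1}{155} + 5798 \cdot \frac{1}{49941} \left(- \frac{1}{16}\right) = - \frac{45816}{155} + \frac{5798}{49941} \left(- \frac{1}{16}\right) = - \frac{45816}{155} - \frac{2899}{399528} = - \frac{590491103}{1997640}$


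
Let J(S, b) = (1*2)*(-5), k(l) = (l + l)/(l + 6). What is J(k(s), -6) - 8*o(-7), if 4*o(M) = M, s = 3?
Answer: 4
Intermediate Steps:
o(M) = M/4
k(l) = 2*l/(6 + l) (k(l) = (2*l)/(6 + l) = 2*l/(6 + l))
J(S, b) = -10 (J(S, b) = 2*(-5) = -10)
J(k(s), -6) - 8*o(-7) = -10 - 2*(-7) = -10 - 8*(-7/4) = -10 + 14 = 4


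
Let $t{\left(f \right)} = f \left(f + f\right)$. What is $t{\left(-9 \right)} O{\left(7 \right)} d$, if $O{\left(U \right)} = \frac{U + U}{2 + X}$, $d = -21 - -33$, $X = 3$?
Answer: $\frac{27216}{5} \approx 5443.2$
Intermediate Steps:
$t{\left(f \right)} = 2 f^{2}$ ($t{\left(f \right)} = f 2 f = 2 f^{2}$)
$d = 12$ ($d = -21 + 33 = 12$)
$O{\left(U \right)} = \frac{2 U}{5}$ ($O{\left(U \right)} = \frac{U + U}{2 + 3} = \frac{2 U}{5}$)
$t{\left(-9 \right)} O{\left(7 \right)} d = 2 \left(-9\right)^{2} \cdot \frac{2}{5} \cdot 7 \cdot 12 = 2 \cdot 81 \cdot \frac{14}{5} \cdot 12 = 162 \cdot \frac{14}{5} \cdot 12 = \frac{2268}{5} \cdot 12 = \frac{27216}{5}$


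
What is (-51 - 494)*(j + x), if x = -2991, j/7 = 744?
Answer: -1208265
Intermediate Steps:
j = 5208 (j = 7*744 = 5208)
(-51 - 494)*(j + x) = (-51 - 494)*(5208 - 2991) = -545*2217 = -1208265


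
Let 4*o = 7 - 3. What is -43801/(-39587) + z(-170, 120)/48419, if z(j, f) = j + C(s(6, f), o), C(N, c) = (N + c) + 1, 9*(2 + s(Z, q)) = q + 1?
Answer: 19031427488/17250866577 ≈ 1.1032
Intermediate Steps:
s(Z, q) = -17/9 + q/9 (s(Z, q) = -2 + (q + 1)/9 = -2 + (1 + q)/9 = -2 + (⅑ + q/9) = -17/9 + q/9)
o = 1 (o = (7 - 3)/4 = (¼)*4 = 1)
C(N, c) = 1 + N + c
z(j, f) = ⅑ + j + f/9 (z(j, f) = j + (1 + (-17/9 + f/9) + 1) = j + (⅑ + f/9) = ⅑ + j + f/9)
-43801/(-39587) + z(-170, 120)/48419 = -43801/(-39587) + (⅑ - 170 + (⅑)*120)/48419 = -43801*(-1/39587) + (⅑ - 170 + 40/3)*(1/48419) = 43801/39587 - 1409/9*1/48419 = 43801/39587 - 1409/435771 = 19031427488/17250866577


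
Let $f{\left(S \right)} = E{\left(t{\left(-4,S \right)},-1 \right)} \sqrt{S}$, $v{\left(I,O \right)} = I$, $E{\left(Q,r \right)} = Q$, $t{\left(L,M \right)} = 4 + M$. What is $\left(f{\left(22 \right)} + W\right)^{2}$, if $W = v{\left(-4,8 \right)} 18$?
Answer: $20056 - 3744 \sqrt{22} \approx 2495.1$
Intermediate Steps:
$f{\left(S \right)} = \sqrt{S} \left(4 + S\right)$ ($f{\left(S \right)} = \left(4 + S\right) \sqrt{S} = \sqrt{S} \left(4 + S\right)$)
$W = -72$ ($W = \left(-4\right) 18 = -72$)
$\left(f{\left(22 \right)} + W\right)^{2} = \left(\sqrt{22} \left(4 + 22\right) - 72\right)^{2} = \left(\sqrt{22} \cdot 26 - 72\right)^{2} = \left(26 \sqrt{22} - 72\right)^{2} = \left(-72 + 26 \sqrt{22}\right)^{2}$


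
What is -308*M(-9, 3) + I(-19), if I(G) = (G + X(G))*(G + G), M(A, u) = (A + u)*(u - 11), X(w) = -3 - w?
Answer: -14670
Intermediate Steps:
M(A, u) = (-11 + u)*(A + u) (M(A, u) = (A + u)*(-11 + u) = (-11 + u)*(A + u))
I(G) = -6*G (I(G) = (G + (-3 - G))*(G + G) = -6*G)
-308*M(-9, 3) + I(-19) = -308*(3² - 11*(-9) - 11*3 - 9*3) - 6*(-19) = -308*(9 + 99 - 33 - 27) + 114 = -308*48 + 114 = -14784 + 114 = -14670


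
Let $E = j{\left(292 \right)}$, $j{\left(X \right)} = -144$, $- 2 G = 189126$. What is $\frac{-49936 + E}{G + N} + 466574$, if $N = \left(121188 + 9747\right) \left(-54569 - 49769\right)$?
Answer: $\frac{6374142969388462}{13661590593} \approx 4.6657 \cdot 10^{5}$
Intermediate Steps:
$G = -94563$ ($G = \left(- \frac{1}{2}\right) 189126 = -94563$)
$E = -144$
$N = -13661496030$ ($N = 130935 \left(-104338\right) = -13661496030$)
$\frac{-49936 + E}{G + N} + 466574 = \frac{-49936 - 144}{-94563 - 13661496030} + 466574 = - \frac{50080}{-13661590593} + 466574 = \left(-50080\right) \left(- \frac{1}{13661590593}\right) + 466574 = \frac{50080}{13661590593} + 466574 = \frac{6374142969388462}{13661590593}$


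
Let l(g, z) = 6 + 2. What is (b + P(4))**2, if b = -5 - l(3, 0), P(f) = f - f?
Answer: 169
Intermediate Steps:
l(g, z) = 8
P(f) = 0
b = -13 (b = -5 - 1*8 = -5 - 8 = -13)
(b + P(4))**2 = (-13 + 0)**2 = (-13)**2 = 169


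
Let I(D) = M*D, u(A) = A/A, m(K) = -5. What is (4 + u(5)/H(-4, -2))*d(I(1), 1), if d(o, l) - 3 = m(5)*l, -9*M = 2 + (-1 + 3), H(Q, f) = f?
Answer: -7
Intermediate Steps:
u(A) = 1
M = -4/9 (M = -(2 + (-1 + 3))/9 = -(2 + 2)/9 = -⅑*4 = -4/9 ≈ -0.44444)
I(D) = -4*D/9
d(o, l) = 3 - 5*l
(4 + u(5)/H(-4, -2))*d(I(1), 1) = (4 + 1/(-2))*(3 - 5*1) = (4 + 1*(-½))*(3 - 5) = (4 - ½)*(-2) = (7/2)*(-2) = -7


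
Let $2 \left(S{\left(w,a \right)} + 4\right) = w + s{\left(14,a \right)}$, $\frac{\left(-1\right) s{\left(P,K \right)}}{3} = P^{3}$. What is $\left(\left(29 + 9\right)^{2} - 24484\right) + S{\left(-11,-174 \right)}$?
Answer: $- \frac{54331}{2} \approx -27166.0$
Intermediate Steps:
$s{\left(P,K \right)} = - 3 P^{3}$
$S{\left(w,a \right)} = -4120 + \frac{w}{2}$ ($S{\left(w,a \right)} = -4 + \frac{w - 3 \cdot 14^{3}}{2} = -4 + \frac{w - 8232}{2} = -4 + \frac{-8232 + w}{2} = -4 + \left(-4116 + \frac{w}{2}\right) = -4120 + \frac{w}{2}$)
$\left(\left(29 + 9\right)^{2} - 24484\right) + S{\left(-11,-174 \right)} = \left(\left(29 + 9\right)^{2} - 24484\right) + \left(-4120 + \frac{1}{2} \left(-11\right)\right) = \left(38^{2} - 24484\right) - \frac{8251}{2} = \left(1444 - 24484\right) - \frac{8251}{2} = -23040 - \frac{8251}{2} = - \frac{54331}{2}$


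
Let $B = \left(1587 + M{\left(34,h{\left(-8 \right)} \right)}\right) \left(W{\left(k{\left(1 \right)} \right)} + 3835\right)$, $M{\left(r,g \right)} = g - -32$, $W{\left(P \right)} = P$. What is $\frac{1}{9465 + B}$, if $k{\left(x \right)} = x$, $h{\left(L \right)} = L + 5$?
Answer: $\frac{1}{6208441} \approx 1.6107 \cdot 10^{-7}$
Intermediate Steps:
$h{\left(L \right)} = 5 + L$
$M{\left(r,g \right)} = 32 + g$ ($M{\left(r,g \right)} = g + 32 = 32 + g$)
$B = 6198976$ ($B = \left(1587 + \left(32 + \left(5 - 8\right)\right)\right) \left(1 + 3835\right) = \left(1587 + \left(32 - 3\right)\right) 3836 = \left(1587 + 29\right) 3836 = 1616 \cdot 3836 = 6198976$)
$\frac{1}{9465 + B} = \frac{1}{9465 + 6198976} = \frac{1}{6208441}$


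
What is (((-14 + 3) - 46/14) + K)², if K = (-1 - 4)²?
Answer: 5625/49 ≈ 114.80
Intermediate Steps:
K = 25 (K = (-5)² = 25)
(((-14 + 3) - 46/14) + K)² = (((-14 + 3) - 46/14) + 25)² = ((-11 - 46*1/14) + 25)² = ((-11 - 23/7) + 25)² = (-100/7 + 25)² = (75/7)² = 5625/49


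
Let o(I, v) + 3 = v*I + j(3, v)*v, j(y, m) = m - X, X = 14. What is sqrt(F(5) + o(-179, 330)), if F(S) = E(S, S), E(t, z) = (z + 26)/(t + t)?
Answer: sqrt(4521010)/10 ≈ 212.63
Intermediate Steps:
E(t, z) = (26 + z)/(2*t) (E(t, z) = (26 + z)/((2*t)) = (26 + z)*(1/(2*t)) = (26 + z)/(2*t))
j(y, m) = -14 + m (j(y, m) = m - 1*14 = m - 14 = -14 + m)
F(S) = (26 + S)/(2*S)
o(I, v) = -3 + I*v + v*(-14 + v) (o(I, v) = -3 + (v*I + (-14 + v)*v) = -3 + (I*v + v*(-14 + v)) = -3 + I*v + v*(-14 + v))
sqrt(F(5) + o(-179, 330)) = sqrt((1/2)*(26 + 5)/5 + (-3 - 179*330 + 330*(-14 + 330))) = sqrt((1/2)*(1/5)*31 + (-3 - 59070 + 330*316)) = sqrt(31/10 + (-3 - 59070 + 104280)) = sqrt(31/10 + 45207) = sqrt(452101/10) = sqrt(4521010)/10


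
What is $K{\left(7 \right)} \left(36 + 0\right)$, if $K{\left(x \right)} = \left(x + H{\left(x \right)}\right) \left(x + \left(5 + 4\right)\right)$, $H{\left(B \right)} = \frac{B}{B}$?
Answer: $4608$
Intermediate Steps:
$H{\left(B \right)} = 1$
$K{\left(x \right)} = \left(1 + x\right) \left(9 + x\right)$ ($K{\left(x \right)} = \left(x + 1\right) \left(x + \left(5 + 4\right)\right) = \left(1 + x\right) \left(x + 9\right) = \left(1 + x\right) \left(9 + x\right)$)
$K{\left(7 \right)} \left(36 + 0\right) = \left(9 + 7^{2} + 10 \cdot 7\right) \left(36 + 0\right) = \left(9 + 49 + 70\right) 36 = 128 \cdot 36 = 4608$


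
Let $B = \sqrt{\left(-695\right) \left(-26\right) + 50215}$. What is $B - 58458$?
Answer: $-58458 + \sqrt{68285} \approx -58197.0$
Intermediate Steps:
$B = \sqrt{68285}$ ($B = \sqrt{18070 + 50215} = \sqrt{68285} \approx 261.31$)
$B - 58458 = \sqrt{68285} - 58458 = -58458 + \sqrt{68285}$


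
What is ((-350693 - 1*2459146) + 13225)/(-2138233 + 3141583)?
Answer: -1398307/501675 ≈ -2.7873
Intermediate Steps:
((-350693 - 1*2459146) + 13225)/(-2138233 + 3141583) = ((-350693 - 2459146) + 13225)/1003350 = (-2809839 + 13225)*(1/1003350) = -2796614*1/1003350 = -1398307/501675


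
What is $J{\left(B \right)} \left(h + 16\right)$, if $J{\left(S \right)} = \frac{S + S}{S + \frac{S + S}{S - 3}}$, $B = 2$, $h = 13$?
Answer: $-58$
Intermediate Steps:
$J{\left(S \right)} = \frac{2 S}{S + \frac{2 S}{-3 + S}}$
$J{\left(B \right)} \left(h + 16\right) = \frac{2 \left(-3 + 2\right)}{-1 + 2} \left(13 + 16\right) = 2 \cdot 1^{-1} \left(-1\right) 29 = 2 \cdot 1 \left(-1\right) 29 = \left(-2\right) 29 = -58$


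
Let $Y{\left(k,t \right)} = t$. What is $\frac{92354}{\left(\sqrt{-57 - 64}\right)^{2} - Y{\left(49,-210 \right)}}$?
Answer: $\frac{92354}{89} \approx 1037.7$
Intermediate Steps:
$\frac{92354}{\left(\sqrt{-57 - 64}\right)^{2} - Y{\left(49,-210 \right)}} = \frac{92354}{\left(\sqrt{-57 - 64}\right)^{2} - -210} = \frac{92354}{\left(\sqrt{-121}\right)^{2} + 210} = \frac{92354}{\left(11 i\right)^{2} + 210} = \frac{92354}{-121 + 210} = \frac{92354}{89}$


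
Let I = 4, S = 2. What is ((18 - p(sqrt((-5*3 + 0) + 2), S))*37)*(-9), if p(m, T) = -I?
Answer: -7326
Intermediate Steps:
p(m, T) = -4 (p(m, T) = -1*4 = -4)
((18 - p(sqrt((-5*3 + 0) + 2), S))*37)*(-9) = ((18 - 1*(-4))*37)*(-9) = ((18 + 4)*37)*(-9) = (22*37)*(-9) = 814*(-9) = -7326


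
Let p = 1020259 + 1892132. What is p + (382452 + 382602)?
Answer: 3677445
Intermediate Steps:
p = 2912391
p + (382452 + 382602) = 2912391 + (382452 + 382602) = 2912391 + 765054 = 3677445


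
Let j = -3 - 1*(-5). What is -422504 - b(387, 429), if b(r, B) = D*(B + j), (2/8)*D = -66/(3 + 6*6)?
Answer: -5454624/13 ≈ -4.1959e+5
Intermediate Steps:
j = 2 (j = -3 + 5 = 2)
D = -88/13 (D = 4*(-66/(3 + 6*6)) = 4*(-66/(3 + 36)) = 4*(-66/39) = 4*(-66*1/39) = 4*(-22/13) = -88/13 ≈ -6.7692)
b(r, B) = -176/13 - 88*B/13 (b(r, B) = -88*(B + 2)/13 = -88*(2 + B)/13 = -176/13 - 88*B/13)
-422504 - b(387, 429) = -422504 - (-176/13 - 88/13*429) = -422504 - (-176/13 - 2904) = -422504 - 1*(-37928/13) = -422504 + 37928/13 = -5454624/13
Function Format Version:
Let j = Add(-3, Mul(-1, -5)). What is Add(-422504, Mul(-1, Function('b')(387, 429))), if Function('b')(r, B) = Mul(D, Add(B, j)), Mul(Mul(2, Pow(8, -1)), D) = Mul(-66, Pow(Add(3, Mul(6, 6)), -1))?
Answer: Rational(-5454624, 13) ≈ -4.1959e+5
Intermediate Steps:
j = 2 (j = Add(-3, 5) = 2)
D = Rational(-88, 13) (D = Mul(4, Mul(-66, Pow(Add(3, Mul(6, 6)), -1))) = Mul(4, Mul(-66, Pow(Add(3, 36), -1))) = Mul(4, Mul(-66, Pow(39, -1))) = Mul(4, Mul(-66, Rational(1, 39))) = Mul(4, Rational(-22, 13)) = Rational(-88, 13) ≈ -6.7692)
Function('b')(r, B) = Add(Rational(-176, 13), Mul(Rational(-88, 13), B)) (Function('b')(r, B) = Mul(Rational(-88, 13), Add(B, 2)) = Mul(Rational(-88, 13), Add(2, B)) = Add(Rational(-176, 13), Mul(Rational(-88, 13), B)))
Add(-422504, Mul(-1, Function('b')(387, 429))) = Add(-422504, Mul(-1, Add(Rational(-176, 13), Mul(Rational(-88, 13), 429)))) = Add(-422504, Mul(-1, Add(Rational(-176, 13), -2904))) = Add(-422504, Mul(-1, Rational(-37928, 13))) = Add(-422504, Rational(37928, 13)) = Rational(-5454624, 13)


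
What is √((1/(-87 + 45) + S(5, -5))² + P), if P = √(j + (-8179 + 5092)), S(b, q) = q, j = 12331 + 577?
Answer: √(44521 + 1764*√9821)/42 ≈ 11.151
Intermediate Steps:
j = 12908
P = √9821 (P = √(12908 + (-8179 + 5092)) = √(12908 - 3087) = √9821 ≈ 99.101)
√((1/(-87 + 45) + S(5, -5))² + P) = √((1/(-87 + 45) - 5)² + √9821) = √((1/(-42) - 5)² + √9821) = √((-1/42 - 5)² + √9821) = √((-211/42)² + √9821) = √(44521/1764 + √9821)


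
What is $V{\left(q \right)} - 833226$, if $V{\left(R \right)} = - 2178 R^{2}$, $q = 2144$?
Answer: $-10012524234$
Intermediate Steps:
$V{\left(q \right)} - 833226 = - 2178 \cdot 2144^{2} - 833226 = \left(-2178\right) 4596736 - 833226 = -10011691008 - 833226 = -10012524234$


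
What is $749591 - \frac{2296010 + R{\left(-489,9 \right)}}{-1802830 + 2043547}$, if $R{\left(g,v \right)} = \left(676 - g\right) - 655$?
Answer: $\frac{180437000227}{240717} \approx 7.4958 \cdot 10^{5}$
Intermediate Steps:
$R{\left(g,v \right)} = 21 - g$
$749591 - \frac{2296010 + R{\left(-489,9 \right)}}{-1802830 + 2043547} = 749591 - \frac{2296010 + \left(21 - -489\right)}{-1802830 + 2043547} = 749591 - \frac{2296010 + \left(21 + 489\right)}{240717} = 749591 - \left(2296010 + 510\right) \frac{1}{240717} = 749591 - 2296520 \cdot \frac{1}{240717} = 749591 - \frac{2296520}{240717} = \frac{180437000227}{240717}$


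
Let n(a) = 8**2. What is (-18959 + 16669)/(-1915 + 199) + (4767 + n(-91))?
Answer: 4146143/858 ≈ 4832.3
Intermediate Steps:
n(a) = 64
(-18959 + 16669)/(-1915 + 199) + (4767 + n(-91)) = (-18959 + 16669)/(-1915 + 199) + (4767 + 64) = -2290/(-1716) + 4831 = -2290*(-1/1716) + 4831 = 1145/858 + 4831 = 4146143/858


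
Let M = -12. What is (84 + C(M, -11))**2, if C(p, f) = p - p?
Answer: 7056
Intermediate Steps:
C(p, f) = 0
(84 + C(M, -11))**2 = (84 + 0)**2 = 84**2 = 7056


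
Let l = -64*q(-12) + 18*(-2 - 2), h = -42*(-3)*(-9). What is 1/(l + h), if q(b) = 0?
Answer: -1/1206 ≈ -0.00082919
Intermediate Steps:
h = -1134 (h = 126*(-9) = -1134)
l = -72 (l = -64*0 + 18*(-2 - 2) = 0 + 18*(-4) = 0 - 72 = -72)
1/(l + h) = 1/(-72 - 1134) = 1/(-1206) = -1/1206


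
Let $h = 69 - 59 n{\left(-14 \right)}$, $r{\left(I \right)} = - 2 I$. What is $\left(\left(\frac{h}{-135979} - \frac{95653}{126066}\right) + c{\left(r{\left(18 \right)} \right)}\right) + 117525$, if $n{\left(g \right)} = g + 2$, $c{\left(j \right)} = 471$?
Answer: $\frac{2022713102384975}{17142328614} \approx 1.18 \cdot 10^{5}$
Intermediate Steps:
$n{\left(g \right)} = 2 + g$
$h = 777$ ($h = 69 - 59 \left(2 - 14\right) = 69 - -708 = 69 + 708 = 777$)
$\left(\left(\frac{h}{-135979} - \frac{95653}{126066}\right) + c{\left(r{\left(18 \right)} \right)}\right) + 117525 = \left(\left(\frac{777}{-135979} - \frac{95653}{126066}\right) + 471\right) + 117525 = \left(\left(777 \left(- \frac{1}{135979}\right) - \frac{95653}{126066}\right) + 471\right) + 117525 = \left(\left(- \frac{777}{135979} - \frac{95653}{126066}\right) + 471\right) + 117525 = \left(- \frac{13104752569}{17142328614} + 471\right) + 117525 = \frac{8060932024625}{17142328614} + 117525 = \frac{2022713102384975}{17142328614}$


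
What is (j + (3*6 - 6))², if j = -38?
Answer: 676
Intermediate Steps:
(j + (3*6 - 6))² = (-38 + (3*6 - 6))² = (-38 + (18 - 6))² = (-38 + 12)² = (-26)² = 676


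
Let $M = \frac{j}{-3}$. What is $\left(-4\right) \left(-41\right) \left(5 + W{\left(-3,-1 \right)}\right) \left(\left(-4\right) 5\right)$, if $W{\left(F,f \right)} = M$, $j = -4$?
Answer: $- \frac{62320}{3} \approx -20773.0$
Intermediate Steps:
$M = \frac{4}{3}$ ($M = - \frac{4}{-3} = \left(-4\right) \left(- \frac{1}{3}\right) = \frac{4}{3} \approx 1.3333$)
$W{\left(F,f \right)} = \frac{4}{3}$
$\left(-4\right) \left(-41\right) \left(5 + W{\left(-3,-1 \right)}\right) \left(\left(-4\right) 5\right) = \left(-4\right) \left(-41\right) \left(5 + \frac{4}{3}\right) \left(\left(-4\right) 5\right) = 164 \cdot \frac{19}{3} \left(-20\right) = 164 \left(- \frac{380}{3}\right) = - \frac{62320}{3}$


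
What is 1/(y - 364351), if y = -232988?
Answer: -1/597339 ≈ -1.6741e-6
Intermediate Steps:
1/(y - 364351) = 1/(-232988 - 364351) = 1/(-597339) = -1/597339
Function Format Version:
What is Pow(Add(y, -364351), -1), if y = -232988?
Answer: Rational(-1, 597339) ≈ -1.6741e-6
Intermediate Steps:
Pow(Add(y, -364351), -1) = Pow(Add(-232988, -364351), -1) = Pow(-597339, -1) = Rational(-1, 597339)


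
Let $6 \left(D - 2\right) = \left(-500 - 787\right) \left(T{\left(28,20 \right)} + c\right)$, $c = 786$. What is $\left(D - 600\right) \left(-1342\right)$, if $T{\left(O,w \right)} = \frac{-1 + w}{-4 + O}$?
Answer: $\frac{1818300627}{8} \approx 2.2729 \cdot 10^{8}$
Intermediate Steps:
$T{\left(O,w \right)} = \frac{-1 + w}{-4 + O}$
$D = - \frac{2700237}{16}$ ($D = 2 + \frac{\left(-500 - 787\right) \left(\frac{-1 + 20}{-4 + 28} + 786\right)}{6} = 2 + \frac{\left(-1287\right) \left(\frac{1}{24} \cdot 19 + 786\right)}{6} = 2 + \frac{\left(-1287\right) \left(\frac{19}{24} + 786\right)}{6} = 2 + \frac{\left(-1287\right) \frac{18883}{24}}{6} = 2 + \frac{1}{6} \left(- \frac{8100807}{8}\right) = 2 - \frac{2700269}{16} = - \frac{2700237}{16} \approx -1.6876 \cdot 10^{5}$)
$\left(D - 600\right) \left(-1342\right) = \left(- \frac{2700237}{16} - 600\right) \left(-1342\right) = \left(- \frac{2709837}{16}\right) \left(-1342\right) = \frac{1818300627}{8}$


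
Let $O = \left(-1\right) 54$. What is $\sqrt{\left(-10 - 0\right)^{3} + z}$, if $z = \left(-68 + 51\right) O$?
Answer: $i \sqrt{82} \approx 9.0554 i$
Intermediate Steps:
$O = -54$
$z = 918$ ($z = \left(-68 + 51\right) \left(-54\right) = \left(-17\right) \left(-54\right) = 918$)
$\sqrt{\left(-10 - 0\right)^{3} + z} = \sqrt{\left(-10 - 0\right)^{3} + 918} = \sqrt{\left(-10 + 0\right)^{3} + 918} = \sqrt{\left(-10\right)^{3} + 918} = \sqrt{-1000 + 918} = \sqrt{-82} = i \sqrt{82}$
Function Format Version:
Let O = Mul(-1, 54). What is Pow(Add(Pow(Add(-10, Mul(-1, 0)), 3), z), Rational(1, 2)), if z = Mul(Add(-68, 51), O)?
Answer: Mul(I, Pow(82, Rational(1, 2))) ≈ Mul(9.0554, I)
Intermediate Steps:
O = -54
z = 918 (z = Mul(Add(-68, 51), -54) = Mul(-17, -54) = 918)
Pow(Add(Pow(Add(-10, Mul(-1, 0)), 3), z), Rational(1, 2)) = Pow(Add(Pow(Add(-10, Mul(-1, 0)), 3), 918), Rational(1, 2)) = Pow(Add(Pow(Add(-10, 0), 3), 918), Rational(1, 2)) = Pow(Add(Pow(-10, 3), 918), Rational(1, 2)) = Pow(Add(-1000, 918), Rational(1, 2)) = Pow(-82, Rational(1, 2)) = Mul(I, Pow(82, Rational(1, 2)))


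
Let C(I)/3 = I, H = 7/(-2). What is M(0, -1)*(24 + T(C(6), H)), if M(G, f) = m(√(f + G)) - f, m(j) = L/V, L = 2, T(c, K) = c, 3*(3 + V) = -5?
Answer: 24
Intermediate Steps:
H = -7/2 (H = 7*(-½) = -7/2 ≈ -3.5000)
C(I) = 3*I
V = -14/3 (V = -3 + (⅓)*(-5) = -3 - 5/3 = -14/3 ≈ -4.6667)
m(j) = -3/7 (m(j) = 2/(-14/3) = 2*(-3/14) = -3/7)
M(G, f) = -3/7 - f
M(0, -1)*(24 + T(C(6), H)) = (-3/7 - 1*(-1))*(24 + 3*6) = (-3/7 + 1)*(24 + 18) = (4/7)*42 = 24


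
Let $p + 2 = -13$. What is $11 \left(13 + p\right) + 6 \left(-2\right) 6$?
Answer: $-94$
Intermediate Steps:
$p = -15$ ($p = -2 - 13 = -15$)
$11 \left(13 + p\right) + 6 \left(-2\right) 6 = 11 \left(13 - 15\right) + 6 \left(-2\right) 6 = 11 \left(-2\right) - 72 = -22 - 72 = -94$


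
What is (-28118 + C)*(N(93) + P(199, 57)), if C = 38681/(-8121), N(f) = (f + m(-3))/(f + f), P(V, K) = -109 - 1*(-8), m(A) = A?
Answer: 711647532244/251751 ≈ 2.8268e+6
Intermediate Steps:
P(V, K) = -101 (P(V, K) = -109 + 8 = -101)
N(f) = (-3 + f)/(2*f) (N(f) = (f - 3)/(f + f) = (-3 + f)/((2*f)) = (-3 + f)*(1/(2*f)) = (-3 + f)/(2*f))
C = -38681/8121 (C = 38681*(-1/8121) = -38681/8121 ≈ -4.7631)
(-28118 + C)*(N(93) + P(199, 57)) = (-28118 - 38681/8121)*((½)*(-3 + 93)/93 - 101) = -228384959*((½)*(1/93)*90 - 101)/8121 = -228384959*(15/31 - 101)/8121 = -228384959/8121*(-3116/31) = 711647532244/251751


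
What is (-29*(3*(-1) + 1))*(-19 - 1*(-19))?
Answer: 0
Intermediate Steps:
(-29*(3*(-1) + 1))*(-19 - 1*(-19)) = (-29*(-3 + 1))*(-19 + 19) = -29*(-2)*0 = 58*0 = 0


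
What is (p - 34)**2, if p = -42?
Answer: 5776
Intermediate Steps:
(p - 34)**2 = (-42 - 34)**2 = (-76)**2 = 5776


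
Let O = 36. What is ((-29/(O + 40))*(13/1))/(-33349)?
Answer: 377/2534524 ≈ 0.00014875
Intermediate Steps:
((-29/(O + 40))*(13/1))/(-33349) = ((-29/(36 + 40))*(13/1))/(-33349) = ((-29/76)*(13*1))*(-1/33349) = (-29*1/76*13)*(-1/33349) = -29/76*13*(-1/33349) = -377/76*(-1/33349) = 377/2534524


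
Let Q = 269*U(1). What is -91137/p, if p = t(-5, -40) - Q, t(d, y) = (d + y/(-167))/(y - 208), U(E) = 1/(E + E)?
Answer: 3774529992/5569657 ≈ 677.70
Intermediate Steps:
U(E) = 1/(2*E)
t(d, y) = (d - y/167)/(-208 + y) (t(d, y) = (d + y*(-1/167))/(-208 + y) = (d - y/167)/(-208 + y))
Q = 269/2 (Q = 269*((½)/1) = 269*((½)*1) = 269*(½) = 269/2 ≈ 134.50)
p = -5569657/41416 (p = (-5 - 1/167*(-40))/(-208 - 40) - 1*269/2 = (-5 + 40/167)/(-248) - 269/2 = -1/248*(-795/167) - 269/2 = 795/41416 - 269/2 = -5569657/41416 ≈ -134.48)
-91137/p = -91137/(-5569657/41416) = -91137*(-41416/5569657) = 3774529992/5569657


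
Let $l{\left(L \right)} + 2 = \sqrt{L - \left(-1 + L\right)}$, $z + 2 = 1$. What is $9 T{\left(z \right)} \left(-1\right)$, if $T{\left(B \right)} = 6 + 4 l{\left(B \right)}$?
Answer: $-18$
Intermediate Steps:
$z = -1$ ($z = -2 + 1 = -1$)
$l{\left(L \right)} = -1$ ($l{\left(L \right)} = -2 + \sqrt{L - \left(-1 + L\right)} = -2 + \sqrt{1} = -2 + 1 = -1$)
$T{\left(B \right)} = 2$ ($T{\left(B \right)} = 6 + 4 \left(-1\right) = 6 - 4 = 2$)
$9 T{\left(z \right)} \left(-1\right) = 9 \cdot 2 \left(-1\right) = 18 \left(-1\right) = -18$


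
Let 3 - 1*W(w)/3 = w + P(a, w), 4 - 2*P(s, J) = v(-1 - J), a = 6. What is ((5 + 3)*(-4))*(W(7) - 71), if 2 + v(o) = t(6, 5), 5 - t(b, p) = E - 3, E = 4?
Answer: 2752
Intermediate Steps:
t(b, p) = 4 (t(b, p) = 5 - (4 - 3) = 5 - 1*1 = 5 - 1 = 4)
v(o) = 2 (v(o) = -2 + 4 = 2)
P(s, J) = 1 (P(s, J) = 2 - ½*2 = 2 - 1 = 1)
W(w) = 6 - 3*w (W(w) = 9 - 3*(w + 1) = 9 - 3*(1 + w) = 9 + (-3 - 3*w) = 6 - 3*w)
((5 + 3)*(-4))*(W(7) - 71) = ((5 + 3)*(-4))*((6 - 3*7) - 71) = (8*(-4))*((6 - 21) - 71) = -32*(-15 - 71) = -32*(-86) = 2752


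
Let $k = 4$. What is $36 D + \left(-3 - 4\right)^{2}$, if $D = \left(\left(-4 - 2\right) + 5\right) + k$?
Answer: $157$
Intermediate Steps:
$D = 3$ ($D = \left(\left(-4 - 2\right) + 5\right) + 4 = \left(-6 + 5\right) + 4 = -1 + 4 = 3$)
$36 D + \left(-3 - 4\right)^{2} = 36 \cdot 3 + \left(-3 - 4\right)^{2} = 108 + \left(-7\right)^{2} = 108 + 49 = 157$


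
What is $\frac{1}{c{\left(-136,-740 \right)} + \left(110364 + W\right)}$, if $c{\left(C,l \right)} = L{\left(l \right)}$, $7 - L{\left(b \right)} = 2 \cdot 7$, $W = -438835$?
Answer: $- \frac{1}{328478} \approx -3.0443 \cdot 10^{-6}$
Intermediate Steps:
$L{\left(b \right)} = -7$ ($L{\left(b \right)} = 7 - 2 \cdot 7 = 7 - 14 = -7$)
$c{\left(C,l \right)} = -7$
$\frac{1}{c{\left(-136,-740 \right)} + \left(110364 + W\right)} = \frac{1}{-7 + \left(110364 - 438835\right)} = \frac{1}{-7 - 328471} = \frac{1}{-328478} = - \frac{1}{328478}$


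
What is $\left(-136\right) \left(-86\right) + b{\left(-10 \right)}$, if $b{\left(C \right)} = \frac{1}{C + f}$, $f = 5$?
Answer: $\frac{58479}{5} \approx 11696.0$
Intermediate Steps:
$b{\left(C \right)} = \frac{1}{5 + C}$ ($b{\left(C \right)} = \frac{1}{C + 5} = \frac{1}{5 + C}$)
$\left(-136\right) \left(-86\right) + b{\left(-10 \right)} = \left(-136\right) \left(-86\right) + \frac{1}{5 - 10} = 11696 + \frac{1}{-5} = 11696 - \frac{1}{5} = \frac{58479}{5}$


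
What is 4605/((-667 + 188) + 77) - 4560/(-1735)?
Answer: -410437/46498 ≈ -8.8270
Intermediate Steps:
4605/((-667 + 188) + 77) - 4560/(-1735) = 4605/(-479 + 77) - 4560*(-1/1735) = 4605/(-402) + 912/347 = 4605*(-1/402) + 912/347 = -1535/134 + 912/347 = -410437/46498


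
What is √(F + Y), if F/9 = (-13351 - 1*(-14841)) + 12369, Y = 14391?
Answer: 3*√15458 ≈ 372.99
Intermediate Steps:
F = 124731 (F = 9*((-13351 - 1*(-14841)) + 12369) = 9*((-13351 + 14841) + 12369) = 9*(1490 + 12369) = 9*13859 = 124731)
√(F + Y) = √(124731 + 14391) = √139122 = 3*√15458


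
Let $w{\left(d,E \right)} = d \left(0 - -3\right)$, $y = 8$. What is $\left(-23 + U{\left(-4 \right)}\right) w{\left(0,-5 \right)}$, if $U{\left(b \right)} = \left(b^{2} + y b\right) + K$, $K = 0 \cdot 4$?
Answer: $0$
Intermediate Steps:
$K = 0$
$w{\left(d,E \right)} = 3 d$ ($w{\left(d,E \right)} = d \left(0 + 3\right) = d 3 = 3 d$)
$U{\left(b \right)} = b^{2} + 8 b$ ($U{\left(b \right)} = \left(b^{2} + 8 b\right) + 0 = b^{2} + 8 b$)
$\left(-23 + U{\left(-4 \right)}\right) w{\left(0,-5 \right)} = \left(-23 - 4 \left(8 - 4\right)\right) 3 \cdot 0 = \left(-23 - 16\right) 0 = \left(-39\right) 0 = 0$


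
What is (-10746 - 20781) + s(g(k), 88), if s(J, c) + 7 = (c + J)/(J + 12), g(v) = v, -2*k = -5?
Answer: -914305/29 ≈ -31528.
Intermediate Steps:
k = 5/2 (k = -½*(-5) = 5/2 ≈ 2.5000)
s(J, c) = -7 + (J + c)/(12 + J) (s(J, c) = -7 + (c + J)/(J + 12) = -7 + (J + c)/(12 + J))
(-10746 - 20781) + s(g(k), 88) = (-10746 - 20781) + (-84 + 88 - 6*5/2)/(12 + 5/2) = -31527 + (-84 + 88 - 15)/(29/2) = -31527 + (2/29)*(-11) = -31527 - 22/29 = -914305/29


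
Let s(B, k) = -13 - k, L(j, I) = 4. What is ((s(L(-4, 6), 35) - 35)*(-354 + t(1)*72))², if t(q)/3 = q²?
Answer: 131194116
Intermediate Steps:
t(q) = 3*q²
((s(L(-4, 6), 35) - 35)*(-354 + t(1)*72))² = (((-13 - 1*35) - 35)*(-354 + (3*1²)*72))² = (((-13 - 35) - 35)*(-354 + (3*1)*72))² = ((-48 - 35)*(-354 + 3*72))² = (-83*(-354 + 216))² = (-83*(-138))² = 11454² = 131194116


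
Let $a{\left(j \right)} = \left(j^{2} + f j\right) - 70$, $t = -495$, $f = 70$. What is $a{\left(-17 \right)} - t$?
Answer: $-476$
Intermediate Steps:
$a{\left(j \right)} = -70 + j^{2} + 70 j$ ($a{\left(j \right)} = \left(j^{2} + 70 j\right) - 70 = -70 + j^{2} + 70 j$)
$a{\left(-17 \right)} - t = \left(-70 + \left(-17\right)^{2} + 70 \left(-17\right)\right) - -495 = \left(-70 + 289 - 1190\right) + 495 = -971 + 495 = -476$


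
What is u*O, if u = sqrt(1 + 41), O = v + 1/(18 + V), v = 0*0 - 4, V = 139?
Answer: -627*sqrt(42)/157 ≈ -25.882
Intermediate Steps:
v = -4 (v = 0 - 4 = -4)
O = -627/157 (O = -4 + 1/(18 + 139) = -4 + 1/157 = -627/157 ≈ -3.9936)
u = sqrt(42) ≈ 6.4807
u*O = sqrt(42)*(-627/157) = -627*sqrt(42)/157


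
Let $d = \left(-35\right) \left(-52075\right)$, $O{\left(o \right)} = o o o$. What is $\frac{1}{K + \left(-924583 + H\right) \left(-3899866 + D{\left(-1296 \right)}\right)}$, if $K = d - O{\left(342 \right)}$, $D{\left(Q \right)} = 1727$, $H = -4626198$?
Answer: $\frac{1}{21637677717496} \approx 4.6216 \cdot 10^{-14}$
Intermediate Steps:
$O{\left(o \right)} = o^{3}$ ($O{\left(o \right)} = o^{2} o = o^{3}$)
$d = 1822625$
$K = -38179063$ ($K = 1822625 - 342^{3} = 1822625 - 40001688 = -38179063$)
$\frac{1}{K + \left(-924583 + H\right) \left(-3899866 + D{\left(-1296 \right)}\right)} = \frac{1}{-38179063 + \left(-924583 - 4626198\right) \left(-3899866 + 1727\right)} = \frac{1}{-38179063 - -21637715896559} = \frac{1}{-38179063 + 21637715896559} = \frac{1}{21637677717496}$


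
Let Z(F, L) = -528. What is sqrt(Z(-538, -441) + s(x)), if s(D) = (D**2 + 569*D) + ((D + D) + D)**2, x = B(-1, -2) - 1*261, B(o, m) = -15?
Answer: 6*sqrt(16783) ≈ 777.29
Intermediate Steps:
x = -276 (x = -15 - 1*261 = -15 - 261 = -276)
s(D) = 10*D**2 + 569*D (s(D) = (D**2 + 569*D) + (2*D + D)**2 = (D**2 + 569*D) + (3*D)**2 = (D**2 + 569*D) + 9*D**2 = 10*D**2 + 569*D)
sqrt(Z(-538, -441) + s(x)) = sqrt(-528 - 276*(569 + 10*(-276))) = sqrt(-528 - 276*(569 - 2760)) = sqrt(-528 - 276*(-2191)) = sqrt(-528 + 604716) = sqrt(604188) = 6*sqrt(16783)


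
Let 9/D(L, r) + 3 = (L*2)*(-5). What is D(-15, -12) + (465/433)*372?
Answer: 8477319/21217 ≈ 399.55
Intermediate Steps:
D(L, r) = 9/(-3 - 10*L) (D(L, r) = 9/(-3 + (L*2)*(-5)) = 9/(-3 + (2*L)*(-5)) = 9/(-3 - 10*L))
D(-15, -12) + (465/433)*372 = -9/(3 + 10*(-15)) + (465/433)*372 = -9/(3 - 150) + (465*(1/433))*372 = -9/(-147) + (465/433)*372 = -9*(-1/147) + 172980/433 = 3/49 + 172980/433 = 8477319/21217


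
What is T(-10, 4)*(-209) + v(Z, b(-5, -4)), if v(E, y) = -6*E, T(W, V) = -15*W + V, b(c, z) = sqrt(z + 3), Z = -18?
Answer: -32078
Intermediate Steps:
b(c, z) = sqrt(3 + z)
T(W, V) = V - 15*W
T(-10, 4)*(-209) + v(Z, b(-5, -4)) = (4 - 15*(-10))*(-209) - 6*(-18) = (4 + 150)*(-209) + 108 = 154*(-209) + 108 = -32186 + 108 = -32078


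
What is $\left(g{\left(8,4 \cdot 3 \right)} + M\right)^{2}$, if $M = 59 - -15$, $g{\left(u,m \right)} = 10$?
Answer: $7056$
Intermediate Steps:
$M = 74$ ($M = 59 + 15 = 74$)
$\left(g{\left(8,4 \cdot 3 \right)} + M\right)^{2} = \left(10 + 74\right)^{2} = 84^{2} = 7056$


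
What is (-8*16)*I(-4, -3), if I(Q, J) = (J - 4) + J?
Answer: 1280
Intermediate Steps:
I(Q, J) = -4 + 2*J (I(Q, J) = (-4 + J) + J = -4 + 2*J)
(-8*16)*I(-4, -3) = (-8*16)*(-4 + 2*(-3)) = -128*(-4 - 6) = -128*(-10) = 1280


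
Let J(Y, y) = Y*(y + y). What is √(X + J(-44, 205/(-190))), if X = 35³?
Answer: √15512151/19 ≈ 207.29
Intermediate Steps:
J(Y, y) = 2*Y*y (J(Y, y) = Y*(2*y) = 2*Y*y)
X = 42875
√(X + J(-44, 205/(-190))) = √(42875 + 2*(-44)*(205/(-190))) = √(42875 + 2*(-44)*(205*(-1/190))) = √(42875 + 2*(-44)*(-41/38)) = √(42875 + 1804/19) = √(816429/19) = √15512151/19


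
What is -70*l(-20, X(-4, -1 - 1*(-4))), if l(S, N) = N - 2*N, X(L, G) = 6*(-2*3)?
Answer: -2520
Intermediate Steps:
X(L, G) = -36 (X(L, G) = 6*(-6) = -36)
l(S, N) = -N
-70*l(-20, X(-4, -1 - 1*(-4))) = -(-70)*(-36) = -70*36 = -2520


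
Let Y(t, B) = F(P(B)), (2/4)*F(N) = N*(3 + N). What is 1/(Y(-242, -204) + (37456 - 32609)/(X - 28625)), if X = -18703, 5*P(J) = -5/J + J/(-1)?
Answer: 60343200/215715296591 ≈ 0.00027974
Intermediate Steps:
P(J) = -1/J - J/5 (P(J) = (-5/J + J/(-1))/5 = (-5/J + J*(-1))/5 = (-5/J - J)/5 = (-J - 5/J)/5 = -1/J - J/5)
F(N) = 2*N*(3 + N) (F(N) = 2*(N*(3 + N)) = 2*N*(3 + N))
Y(t, B) = 2*(-1/B - B/5)*(3 - 1/B - B/5) (Y(t, B) = 2*(-1/B - B/5)*(3 + (-1/B - B/5)) = 2*(-1/B - B/5)*(3 - 1/B - B/5))
1/(Y(-242, -204) + (37456 - 32609)/(X - 28625)) = 1/((2/25)*(5 + (-204)²)*(5 - 204*(-15 - 204))/(-204)² + (37456 - 32609)/(-18703 - 28625)) = 1/((2/25)*(1/41616)*(5 + 41616)*(5 - 204*(-219)) + 4847/(-47328)) = 1/((2/25)*(1/41616)*41621*(5 + 44676) + 4847*(-1/47328)) = 1/((2/25)*(1/41616)*41621*44681 - 4847/47328) = 1/(1859667901/520200 - 4847/47328) = 1/(215715296591/60343200) = 60343200/215715296591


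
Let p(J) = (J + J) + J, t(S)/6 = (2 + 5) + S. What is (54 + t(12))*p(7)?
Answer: 3528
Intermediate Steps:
t(S) = 42 + 6*S (t(S) = 6*((2 + 5) + S) = 6*(7 + S) = 42 + 6*S)
p(J) = 3*J (p(J) = 2*J + J = 3*J)
(54 + t(12))*p(7) = (54 + (42 + 6*12))*(3*7) = (54 + (42 + 72))*21 = (54 + 114)*21 = 168*21 = 3528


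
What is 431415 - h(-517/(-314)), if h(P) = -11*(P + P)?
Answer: 67737842/157 ≈ 4.3145e+5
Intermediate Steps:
h(P) = -22*P
431415 - h(-517/(-314)) = 431415 - (-22)*(-517/(-314)) = 431415 - (-22)*(-517*(-1/314)) = 431415 - (-22)*517/314 = 431415 - 1*(-5687/157) = 431415 + 5687/157 = 67737842/157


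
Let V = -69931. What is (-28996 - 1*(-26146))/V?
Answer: 2850/69931 ≈ 0.040754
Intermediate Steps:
(-28996 - 1*(-26146))/V = (-28996 - 1*(-26146))/(-69931) = (-28996 + 26146)*(-1/69931) = -2850*(-1/69931) = 2850/69931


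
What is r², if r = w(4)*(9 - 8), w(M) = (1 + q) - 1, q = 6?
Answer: 36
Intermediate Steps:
w(M) = 6 (w(M) = (1 + 6) - 1 = 7 - 1 = 6)
r = 6 (r = 6*(9 - 8) = 6*1 = 6)
r² = 6² = 36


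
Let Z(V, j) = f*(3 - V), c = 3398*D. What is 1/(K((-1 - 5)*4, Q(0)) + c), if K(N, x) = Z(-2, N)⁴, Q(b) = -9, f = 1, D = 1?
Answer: 1/4023 ≈ 0.00024857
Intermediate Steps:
c = 3398 (c = 3398*1 = 3398)
Z(V, j) = 3 - V (Z(V, j) = 1*(3 - V) = 3 - V)
K(N, x) = 625 (K(N, x) = (3 - 1*(-2))⁴ = (3 + 2)⁴ = 5⁴ = 625)
1/(K((-1 - 5)*4, Q(0)) + c) = 1/(625 + 3398) = 1/4023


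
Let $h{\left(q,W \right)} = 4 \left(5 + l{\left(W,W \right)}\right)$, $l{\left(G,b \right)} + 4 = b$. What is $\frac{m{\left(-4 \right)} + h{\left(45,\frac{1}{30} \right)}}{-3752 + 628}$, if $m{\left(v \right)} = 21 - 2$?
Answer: $- \frac{347}{46860} \approx -0.007405$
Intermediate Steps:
$l{\left(G,b \right)} = -4 + b$
$m{\left(v \right)} = 19$ ($m{\left(v \right)} = 21 - 2 = 19$)
$h{\left(q,W \right)} = 4 + 4 W$ ($h{\left(q,W \right)} = 4 \left(5 + \left(-4 + W\right)\right) = 4 \left(1 + W\right) = 4 + 4 W$)
$\frac{m{\left(-4 \right)} + h{\left(45,\frac{1}{30} \right)}}{-3752 + 628} = \frac{19 + \left(4 + \frac{4}{30}\right)}{-3752 + 628} = \frac{19 + \left(4 + 4 \cdot \frac{1}{30}\right)}{-3124} = \left(19 + \left(4 + \frac{2}{15}\right)\right) \left(- \frac{1}{3124}\right) = \left(19 + \frac{62}{15}\right) \left(- \frac{1}{3124}\right) = \frac{347}{15} \left(- \frac{1}{3124}\right) = - \frac{347}{46860}$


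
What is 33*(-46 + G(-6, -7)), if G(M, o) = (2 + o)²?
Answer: -693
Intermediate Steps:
33*(-46 + G(-6, -7)) = 33*(-46 + (2 - 7)²) = 33*(-46 + (-5)²) = 33*(-46 + 25) = 33*(-21) = -693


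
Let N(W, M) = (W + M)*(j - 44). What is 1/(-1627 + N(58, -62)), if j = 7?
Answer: -1/1479 ≈ -0.00067613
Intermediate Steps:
N(W, M) = -37*M - 37*W (N(W, M) = (W + M)*(7 - 44) = (M + W)*(-37) = -37*M - 37*W)
1/(-1627 + N(58, -62)) = 1/(-1627 + (-37*(-62) - 37*58)) = 1/(-1627 + (2294 - 2146)) = 1/(-1627 + 148) = 1/(-1479) = -1/1479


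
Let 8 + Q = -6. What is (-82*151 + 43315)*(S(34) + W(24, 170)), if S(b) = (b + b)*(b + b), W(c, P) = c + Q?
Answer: 143343522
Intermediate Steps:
Q = -14 (Q = -8 - 6 = -14)
W(c, P) = -14 + c (W(c, P) = c - 14 = -14 + c)
S(b) = 4*b² (S(b) = (2*b)*(2*b) = 4*b²)
(-82*151 + 43315)*(S(34) + W(24, 170)) = (-82*151 + 43315)*(4*34² + (-14 + 24)) = (-12382 + 43315)*(4*1156 + 10) = 30933*(4624 + 10) = 30933*4634 = 143343522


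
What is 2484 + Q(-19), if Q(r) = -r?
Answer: 2503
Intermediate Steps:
2484 + Q(-19) = 2484 - 1*(-19) = 2484 + 19 = 2503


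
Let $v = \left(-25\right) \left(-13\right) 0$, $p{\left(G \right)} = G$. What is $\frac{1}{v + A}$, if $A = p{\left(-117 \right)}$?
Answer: $- \frac{1}{117} \approx -0.008547$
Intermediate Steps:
$A = -117$
$v = 0$ ($v = 325 \cdot 0 = 0$)
$\frac{1}{v + A} = \frac{1}{0 - 117} = \frac{1}{-117} = - \frac{1}{117}$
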